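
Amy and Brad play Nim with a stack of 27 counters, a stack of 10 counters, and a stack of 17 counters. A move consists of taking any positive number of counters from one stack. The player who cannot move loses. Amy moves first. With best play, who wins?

Bitwise XOR of the heap sizes:
  11011  (27)
  01010  (10)
  10001  (17)
  -----
  00000  (0)
The nim-sum is 0, so this is a P-position: the player to move is in a losing position under optimal play; Amy is about to move from it and so loses — Brad wins.

Brad wins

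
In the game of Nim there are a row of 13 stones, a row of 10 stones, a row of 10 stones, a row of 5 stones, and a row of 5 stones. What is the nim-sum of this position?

13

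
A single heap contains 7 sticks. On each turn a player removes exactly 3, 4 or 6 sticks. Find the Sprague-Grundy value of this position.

2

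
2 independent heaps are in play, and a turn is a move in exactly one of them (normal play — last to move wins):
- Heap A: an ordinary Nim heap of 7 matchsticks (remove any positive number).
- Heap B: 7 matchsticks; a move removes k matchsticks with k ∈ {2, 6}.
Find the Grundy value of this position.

6

Heap A is a plain Nim heap of size 7, so its Grundy value is 7.
Build the Grundy sequence for heap B with g(k) = mex{g(k−s) : s ∈ {2, 6}, s ≤ k}:
g(0) = mex{} = 0
g(1) = mex{} = 0
g(2) = mex{0} = 1
g(3) = mex{0} = 1
g(4) = mex{1} = 0
g(5) = mex{1} = 0
g(6) = mex{0} = 1
g(7) = mex{0} = 1
So g(7) = 1.
The value of a disjunctive sum is the nim-sum of the parts.
Combined value = 7 ⊕ 1 = 6.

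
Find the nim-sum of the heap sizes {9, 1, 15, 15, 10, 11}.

9

In binary:
  1001  (9)
  0001  (1)
  1111  (15)
  1111  (15)
  1010  (10)
  1011  (11)
  ----
  1001  (9)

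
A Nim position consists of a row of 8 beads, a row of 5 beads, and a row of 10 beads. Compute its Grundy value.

Write each in binary and XOR column by column:
  1000  (8)
  0101  (5)
  1010  (10)
  ----
  0111  (7)

7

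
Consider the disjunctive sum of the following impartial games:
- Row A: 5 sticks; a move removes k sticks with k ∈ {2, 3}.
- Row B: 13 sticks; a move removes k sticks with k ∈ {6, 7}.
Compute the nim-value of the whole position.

Build the Grundy sequence for row A with g(k) = mex{g(k−s) : s ∈ {2, 3}, s ≤ k}:
k:     0  1  2  3  4  5
g(k):  0  0  1  1  2  0
So g(5) = 0.
For row B, compute g(0), g(1), … with moves {6, 7}:
k:     0  1  2  3  4  5  6  7  8  9 10 11 12 13
g(k):  0  0  0  0  0  0  1  1  1  1  1  1  2  0
So g(13) = 0.
By the Sprague-Grundy theorem, the Grundy value of a sum of independent games is the XOR of the component values.
Combined value = 0 XOR 0 = 0.

0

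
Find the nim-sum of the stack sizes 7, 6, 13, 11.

7

Write each in binary and XOR column by column:
  0111  (7)
  0110  (6)
  1101  (13)
  1011  (11)
  ----
  0111  (7)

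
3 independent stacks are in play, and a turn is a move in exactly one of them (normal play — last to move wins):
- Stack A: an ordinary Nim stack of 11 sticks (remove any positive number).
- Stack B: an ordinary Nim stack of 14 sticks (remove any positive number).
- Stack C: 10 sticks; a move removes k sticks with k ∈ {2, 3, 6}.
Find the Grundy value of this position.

5

Stack A is a plain Nim stack of size 11, so its Grundy value is 11.
Stack B is a plain Nim stack of size 14, so its Grundy value is 14.
Grundy values for stack C (subtraction set {2, 3, 6}):
g(0) = mex{} = 0
g(1) = mex{} = 0
g(2) = mex{0} = 1
g(3) = mex{0} = 1
g(4) = mex{0,1} = 2
g(5) = mex{1} = 0
g(6) = mex{0,1,2} = 3
g(7) = mex{0,2} = 1
g(8) = mex{0,1,3} = 2
g(9) = mex{1,3} = 0
g(10) = mex{1,2} = 0
So g(10) = 0.
The value of a disjunctive sum is the nim-sum of the parts.
Combined value = 11 ⊕ 14 ⊕ 0 = 5.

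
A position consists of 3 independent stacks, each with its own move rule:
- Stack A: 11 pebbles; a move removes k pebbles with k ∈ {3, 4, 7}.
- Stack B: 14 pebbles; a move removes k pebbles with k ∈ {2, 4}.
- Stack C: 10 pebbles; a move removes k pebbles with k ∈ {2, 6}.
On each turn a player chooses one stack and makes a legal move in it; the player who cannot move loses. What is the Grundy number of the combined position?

0

Build the Grundy sequence for stack A with g(k) = mex{g(k−s) : s ∈ {3, 4, 7}, s ≤ k}:
k:     0  1  2  3  4  5  6  7  8  9 10 11
g(k):  0  0  0  1  1  1  2  2  2  3  0  0
So g(11) = 0.
For stack B, compute g(0), g(1), … with moves {2, 4}:
k:     0  1  2  3  4  5  6  7  8  9 10 11 12 13 14
g(k):  0  0  1  1  2  2  0  0  1  1  2  2  0  0  1
So g(14) = 1.
For stack C, compute g(0), g(1), … with moves {2, 6}:
k:     0  1  2  3  4  5  6  7  8  9 10
g(k):  0  0  1  1  0  0  1  1  0  0  1
So g(10) = 1.
By the Sprague-Grundy theorem, the Grundy value of a sum of independent games is the XOR of the component values.
Combined value = 0 ⊕ 1 ⊕ 1 = 0.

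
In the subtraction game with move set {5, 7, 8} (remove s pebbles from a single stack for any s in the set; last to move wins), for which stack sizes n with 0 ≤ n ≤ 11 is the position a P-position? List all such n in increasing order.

0, 1, 2, 3, 4

Compute g(0), g(1), … for moves {5, 7, 8}:
k:     0  1  2  3  4  5  6  7  8  9 10 11
g(k):  0  0  0  0  0  1  1  1  1  1  2  2
The P-positions (g = 0) in 0..11 are 0, 1, 2, 3, 4.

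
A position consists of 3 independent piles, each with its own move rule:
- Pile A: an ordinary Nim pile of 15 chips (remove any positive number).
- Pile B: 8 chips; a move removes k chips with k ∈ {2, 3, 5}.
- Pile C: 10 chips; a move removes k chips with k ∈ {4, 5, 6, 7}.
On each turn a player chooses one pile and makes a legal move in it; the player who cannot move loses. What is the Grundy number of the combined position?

13

Pile A is a plain Nim pile of size 15, so its Grundy value is 15.
For pile B, compute g(0), g(1), … with moves {2, 3, 5}:
k:     0  1  2  3  4  5  6  7  8
g(k):  0  0  1  1  2  2  3  0  0
So g(8) = 0.
Build the Grundy sequence for pile C with g(k) = mex{g(k−s) : s ∈ {4, 5, 6, 7}, s ≤ k}:
k:     0  1  2  3  4  5  6  7  8  9 10
g(k):  0  0  0  0  1  1  1  1  2  2  2
So g(10) = 2.
The value of a disjunctive sum is the nim-sum of the parts.
Combined value = 15 ⊕ 0 ⊕ 2 = 13.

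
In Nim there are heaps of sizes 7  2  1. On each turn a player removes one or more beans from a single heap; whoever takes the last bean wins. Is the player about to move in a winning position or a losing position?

Winning position

Nim-sum: 7 ^ 2 ^ 1 = 4.
The nim-sum is 4 ≠ 0, so this is an N-position: the player to move can win.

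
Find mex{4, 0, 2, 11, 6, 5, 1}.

The values 0, 1, 2 are all present; 3 is the first non-negative integer missing from the set.

3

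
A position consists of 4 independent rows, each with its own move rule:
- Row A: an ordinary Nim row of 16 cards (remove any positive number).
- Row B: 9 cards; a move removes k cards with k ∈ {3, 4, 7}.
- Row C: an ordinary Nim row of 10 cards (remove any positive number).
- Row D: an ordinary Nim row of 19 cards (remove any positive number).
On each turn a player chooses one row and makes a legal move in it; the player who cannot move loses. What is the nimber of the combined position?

10

Row A is a plain Nim row of size 16, so its Grundy value is 16.
Build the Grundy sequence for row B with g(k) = mex{g(k−s) : s ∈ {3, 4, 7}, s ≤ k}:
k:     0  1  2  3  4  5  6  7  8  9
g(k):  0  0  0  1  1  1  2  2  2  3
So g(9) = 3.
Row C is a plain Nim row of size 10, so its Grundy value is 10.
Row D is a plain Nim row of size 19, so its Grundy value is 19.
By the Sprague-Grundy theorem, the Grundy value of a sum of independent games is the XOR of the component values.
Combined value = 16 ⊕ 3 ⊕ 10 ⊕ 19 = 10.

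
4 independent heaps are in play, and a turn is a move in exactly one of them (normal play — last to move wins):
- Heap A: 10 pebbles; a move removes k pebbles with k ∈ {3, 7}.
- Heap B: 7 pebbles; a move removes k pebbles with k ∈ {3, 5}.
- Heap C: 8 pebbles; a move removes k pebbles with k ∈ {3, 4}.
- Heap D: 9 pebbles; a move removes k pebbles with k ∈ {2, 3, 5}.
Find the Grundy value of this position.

For heap A, compute g(0), g(1), … with moves {3, 7}:
k:     0  1  2  3  4  5  6  7  8  9 10
g(k):  0  0  0  1  1  1  0  2  2  1  0
So g(10) = 0.
For heap B, compute g(0), g(1), … with moves {3, 5}:
k:     0  1  2  3  4  5  6  7
g(k):  0  0  0  1  1  1  2  2
So g(7) = 2.
For heap C, compute g(0), g(1), … with moves {3, 4}:
k:     0  1  2  3  4  5  6  7  8
g(k):  0  0  0  1  1  1  2  0  0
So g(8) = 0.
Grundy values for heap D (subtraction set {2, 3, 5}):
k:     0  1  2  3  4  5  6  7  8  9
g(k):  0  0  1  1  2  2  3  0  0  1
So g(9) = 1.
The value of a disjunctive sum is the nim-sum of the parts.
Combined value = 0 XOR 2 XOR 0 XOR 1 = 3.

3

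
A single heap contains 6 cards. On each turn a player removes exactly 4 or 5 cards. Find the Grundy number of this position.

1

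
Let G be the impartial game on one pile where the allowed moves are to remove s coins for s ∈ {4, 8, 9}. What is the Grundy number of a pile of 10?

2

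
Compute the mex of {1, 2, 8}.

0 is not in the set, so the mex is 0.

0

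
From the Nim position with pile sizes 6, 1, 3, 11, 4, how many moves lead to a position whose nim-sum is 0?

1

Compute the nim-sum pairwise:
6 XOR 1 = 7
7 XOR 3 = 4
4 XOR 11 = 15
15 XOR 4 = 11
The overall nim-sum is X = 11. A pile of size p has a winning move iff p XOR X < p (reduce it to p XOR X).
  6: 6 XOR 11 = 13 ≥ 6 — no move.
  1: 1 XOR 11 = 10 ≥ 1 — no move.
  3: 3 XOR 11 = 8 ≥ 3 — no move.
  11: 11 XOR 11 = 0 < 11 — winning move (to 0).
  4: 4 XOR 11 = 15 ≥ 4 — no move.
That gives 1 winning move.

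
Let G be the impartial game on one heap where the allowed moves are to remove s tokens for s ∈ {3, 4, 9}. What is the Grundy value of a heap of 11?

1

Build the Grundy sequence with g(k) = mex{g(k−s) : s ∈ {3, 4, 9}, s ≤ k}:
g(0) = mex{} = 0
g(1) = mex{} = 0
g(2) = mex{} = 0
g(3) = mex{0} = 1
g(4) = mex{0} = 1
g(5) = mex{0} = 1
g(6) = mex{0,1} = 2
g(7) = mex{1} = 0
g(8) = mex{1} = 0
g(9) = mex{0,1,2} = 3
g(10) = mex{0,2} = 1
g(11) = mex{0} = 1
So g(11) = 1.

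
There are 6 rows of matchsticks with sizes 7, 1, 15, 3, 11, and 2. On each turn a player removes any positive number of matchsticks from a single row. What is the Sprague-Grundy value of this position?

3

Write each in binary and XOR column by column:
  0111  (7)
  0001  (1)
  1111  (15)
  0011  (3)
  1011  (11)
  0010  (2)
  ----
  0011  (3)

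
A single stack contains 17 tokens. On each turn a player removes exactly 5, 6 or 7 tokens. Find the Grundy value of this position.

1

Grundy values for subtraction set {5, 6, 7}:
k:     0  1  2  3  4  5  6  7  8  9 10 11 12 13 14 15 16 17
g(k):  0  0  0  0  0  1  1  1  1  1  2  2  0  0  0  0  0  1
So g(17) = 1.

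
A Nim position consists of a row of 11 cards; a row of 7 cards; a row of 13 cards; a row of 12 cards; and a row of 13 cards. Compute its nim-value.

Compute the nim-sum pairwise:
11 ⊕ 7 = 12
12 ⊕ 13 = 1
1 ⊕ 12 = 13
13 ⊕ 13 = 0

0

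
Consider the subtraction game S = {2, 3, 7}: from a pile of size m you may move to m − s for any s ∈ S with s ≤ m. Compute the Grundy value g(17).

Grundy values for subtraction set {2, 3, 7}:
k:     0  1  2  3  4  5  6  7  8  9 10 11 12 13 14 15 16 17
g(k):  0  0  1  1  2  0  0  1  1  2  0  0  1  1  2  0  0  1
So g(17) = 1.

1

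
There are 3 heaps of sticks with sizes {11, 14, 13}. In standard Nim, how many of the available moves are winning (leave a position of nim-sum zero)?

3

Write each in binary and XOR column by column:
  1011  (11)
  1110  (14)
  1101  (13)
  ----
  1000  (8)
The overall nim-sum is X = 8. A heap of size p has a winning move iff p XOR X < p (reduce it to p XOR X).
  11: 11 XOR 8 = 3 < 11 — winning move (to 3).
  14: 14 XOR 8 = 6 < 14 — winning move (to 6).
  13: 13 XOR 8 = 5 < 13 — winning move (to 5).
That gives 3 winning moves.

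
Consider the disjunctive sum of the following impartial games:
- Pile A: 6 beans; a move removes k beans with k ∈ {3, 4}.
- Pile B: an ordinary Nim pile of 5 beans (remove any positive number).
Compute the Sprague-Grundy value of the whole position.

7

Grundy values for pile A (subtraction set {3, 4}):
g(0) = mex{} = 0
g(1) = mex{} = 0
g(2) = mex{} = 0
g(3) = mex{0} = 1
g(4) = mex{0} = 1
g(5) = mex{0} = 1
g(6) = mex{0,1} = 2
So g(6) = 2.
Pile B is a plain Nim pile of size 5, so its Grundy value is 5.
By the Sprague-Grundy theorem, the Grundy value of a sum of independent games is the XOR of the component values.
Combined value = 2 ⊕ 5 = 7.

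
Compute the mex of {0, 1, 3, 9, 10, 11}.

2

The values 0, 1 are all present; 2 is the first non-negative integer missing from the set.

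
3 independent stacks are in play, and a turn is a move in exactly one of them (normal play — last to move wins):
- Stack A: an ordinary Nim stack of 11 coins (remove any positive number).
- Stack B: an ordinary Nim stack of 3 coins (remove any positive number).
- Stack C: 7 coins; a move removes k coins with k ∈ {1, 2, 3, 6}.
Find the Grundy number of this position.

11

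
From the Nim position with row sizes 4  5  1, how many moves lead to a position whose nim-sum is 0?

0

Compute the nim-sum pairwise:
4 XOR 5 = 1
1 XOR 1 = 0
The nim-sum is already 0, so every move leaves a nonzero nim-sum — there are no winning moves.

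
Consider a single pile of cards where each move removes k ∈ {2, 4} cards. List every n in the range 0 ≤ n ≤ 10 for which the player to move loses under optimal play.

Grundy values for subtraction set {2, 4}:
k:     0  1  2  3  4  5  6  7  8  9 10
g(k):  0  0  1  1  2  2  0  0  1  1  2
The P-positions (g = 0) in 0..10 are 0, 1, 6, 7.

0, 1, 6, 7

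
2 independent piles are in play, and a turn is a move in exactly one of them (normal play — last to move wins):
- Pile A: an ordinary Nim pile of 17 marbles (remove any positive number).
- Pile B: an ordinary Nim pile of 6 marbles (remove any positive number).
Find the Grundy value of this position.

Pile A is a plain Nim pile of size 17, so its Grundy value is 17.
Pile B is a plain Nim pile of size 6, so its Grundy value is 6.
By the Sprague-Grundy theorem, the Grundy value of a sum of independent games is the XOR of the component values.
Combined value = 17 XOR 6 = 23.

23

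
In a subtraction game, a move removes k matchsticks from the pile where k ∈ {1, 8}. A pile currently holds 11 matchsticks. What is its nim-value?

Grundy values for subtraction set {1, 8}:
g(0) = mex{} = 0
g(1) = mex{0} = 1
g(2) = mex{1} = 0
g(3) = mex{0} = 1
g(4) = mex{1} = 0
g(5) = mex{0} = 1
g(6) = mex{1} = 0
g(7) = mex{0} = 1
g(8) = mex{0,1} = 2
g(9) = mex{1,2} = 0
g(10) = mex{0} = 1
g(11) = mex{1} = 0
So g(11) = 0.

0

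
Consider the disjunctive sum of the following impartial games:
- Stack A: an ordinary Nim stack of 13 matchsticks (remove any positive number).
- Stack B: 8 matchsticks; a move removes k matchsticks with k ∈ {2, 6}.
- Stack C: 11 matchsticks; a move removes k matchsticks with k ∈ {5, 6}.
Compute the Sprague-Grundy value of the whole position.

13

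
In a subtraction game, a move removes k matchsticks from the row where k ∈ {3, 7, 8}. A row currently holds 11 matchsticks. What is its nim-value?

0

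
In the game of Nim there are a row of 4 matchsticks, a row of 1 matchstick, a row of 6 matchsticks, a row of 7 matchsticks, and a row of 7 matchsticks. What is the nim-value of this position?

3

Write each in binary and XOR column by column:
  100  (4)
  001  (1)
  110  (6)
  111  (7)
  111  (7)
  ---
  011  (3)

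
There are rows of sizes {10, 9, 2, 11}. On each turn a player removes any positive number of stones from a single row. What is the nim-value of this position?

Nim-sum: 10 ⊕ 9 ⊕ 2 ⊕ 11 = 10.

10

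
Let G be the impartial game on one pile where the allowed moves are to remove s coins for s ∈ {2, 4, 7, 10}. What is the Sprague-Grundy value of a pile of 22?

Grundy values for subtraction set {2, 4, 7, 10}:
k:     0  1  2  3  4  5  6  7  8  9 10 11 12 13 14 15 16 17 18 19 20 21 22
g(k):  0  0  1  1  2  2  0  3  1  0  2  1  0  2  1  0  2  1  0  2  1  0  2
So g(22) = 2.

2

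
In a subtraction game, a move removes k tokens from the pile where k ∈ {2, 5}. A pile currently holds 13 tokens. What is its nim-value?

1

Build the Grundy sequence with g(k) = mex{g(k−s) : s ∈ {2, 5}, s ≤ k}:
k:     0  1  2  3  4  5  6  7  8  9 10 11 12 13
g(k):  0  0  1  1  0  2  1  0  0  1  1  0  2  1
So g(13) = 1.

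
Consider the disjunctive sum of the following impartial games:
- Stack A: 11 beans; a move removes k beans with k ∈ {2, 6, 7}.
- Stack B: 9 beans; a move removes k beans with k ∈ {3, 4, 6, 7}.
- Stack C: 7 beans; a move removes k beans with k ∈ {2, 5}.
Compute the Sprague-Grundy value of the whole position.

2

Build the Grundy sequence for stack A with g(k) = mex{g(k−s) : s ∈ {2, 6, 7}, s ≤ k}:
k:     0  1  2  3  4  5  6  7  8  9 10 11
g(k):  0  0  1  1  0  0  1  1  2  0  3  1
So g(11) = 1.
Grundy values for stack B (subtraction set {3, 4, 6, 7}):
g(0) = mex{} = 0
g(1) = mex{} = 0
g(2) = mex{} = 0
g(3) = mex{0} = 1
g(4) = mex{0} = 1
g(5) = mex{0} = 1
g(6) = mex{0,1} = 2
g(7) = mex{0,1} = 2
g(8) = mex{0,1} = 2
g(9) = mex{0,1,2} = 3
So g(9) = 3.
Build the Grundy sequence for stack C with g(k) = mex{g(k−s) : s ∈ {2, 5}, s ≤ k}:
k:     0  1  2  3  4  5  6  7
g(k):  0  0  1  1  0  2  1  0
So g(7) = 0.
By the Sprague-Grundy theorem, the Grundy value of a sum of independent games is the XOR of the component values.
Combined value = 1 ⊕ 3 ⊕ 0 = 2.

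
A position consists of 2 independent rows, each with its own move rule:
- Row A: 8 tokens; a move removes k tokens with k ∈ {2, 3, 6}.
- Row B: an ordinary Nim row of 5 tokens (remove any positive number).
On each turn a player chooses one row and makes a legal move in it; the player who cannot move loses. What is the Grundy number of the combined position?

7

Build the Grundy sequence for row A with g(k) = mex{g(k−s) : s ∈ {2, 3, 6}, s ≤ k}:
k:     0  1  2  3  4  5  6  7  8
g(k):  0  0  1  1  2  0  3  1  2
So g(8) = 2.
Row B is a plain Nim row of size 5, so its Grundy value is 5.
By the Sprague-Grundy theorem, the Grundy value of a sum of independent games is the XOR of the component values.
Combined value = 2 ⊕ 5 = 7.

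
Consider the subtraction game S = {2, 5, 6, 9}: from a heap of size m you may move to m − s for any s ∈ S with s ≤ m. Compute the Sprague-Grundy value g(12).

0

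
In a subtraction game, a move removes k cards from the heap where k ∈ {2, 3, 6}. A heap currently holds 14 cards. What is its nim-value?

Compute g(0), g(1), … for moves {2, 3, 6}:
k:     0  1  2  3  4  5  6  7  8  9 10 11 12 13 14
g(k):  0  0  1  1  2  0  3  1  2  0  0  1  1  2  0
So g(14) = 0.

0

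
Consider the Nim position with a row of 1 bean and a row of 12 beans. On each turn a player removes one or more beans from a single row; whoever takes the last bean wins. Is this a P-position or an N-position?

N-position

Nim-sum: 1 ^ 12 = 13.
The nim-sum is 13 ≠ 0, so this is an N-position: the player to move can win.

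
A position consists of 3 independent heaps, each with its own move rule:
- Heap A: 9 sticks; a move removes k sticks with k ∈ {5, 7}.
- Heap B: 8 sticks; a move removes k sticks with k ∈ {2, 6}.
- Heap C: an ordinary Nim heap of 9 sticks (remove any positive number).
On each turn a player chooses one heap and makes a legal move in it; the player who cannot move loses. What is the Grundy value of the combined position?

8

Grundy values for heap A (subtraction set {5, 7}):
g(0) = mex{} = 0
g(1) = mex{} = 0
g(2) = mex{} = 0
g(3) = mex{} = 0
g(4) = mex{} = 0
g(5) = mex{0} = 1
g(6) = mex{0} = 1
g(7) = mex{0} = 1
g(8) = mex{0} = 1
g(9) = mex{0} = 1
So g(9) = 1.
Grundy values for heap B (subtraction set {2, 6}):
k:     0  1  2  3  4  5  6  7  8
g(k):  0  0  1  1  0  0  1  1  0
So g(8) = 0.
Heap C is a plain Nim heap of size 9, so its Grundy value is 9.
The value of a disjunctive sum is the nim-sum of the parts.
Combined value = 1 ⊕ 0 ⊕ 9 = 8.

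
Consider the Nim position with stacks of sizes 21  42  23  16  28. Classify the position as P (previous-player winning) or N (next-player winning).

N-position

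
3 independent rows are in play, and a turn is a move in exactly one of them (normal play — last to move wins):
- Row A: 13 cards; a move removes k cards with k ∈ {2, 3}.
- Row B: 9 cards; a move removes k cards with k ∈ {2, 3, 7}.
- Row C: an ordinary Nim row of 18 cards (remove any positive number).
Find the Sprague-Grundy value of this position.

17

Grundy values for row A (subtraction set {2, 3}):
k:     0  1  2  3  4  5  6  7  8  9 10 11 12 13
g(k):  0  0  1  1  2  0  0  1  1  2  0  0  1  1
So g(13) = 1.
For row B, compute g(0), g(1), … with moves {2, 3, 7}:
g(0) = mex{} = 0
g(1) = mex{} = 0
g(2) = mex{0} = 1
g(3) = mex{0} = 1
g(4) = mex{0,1} = 2
g(5) = mex{1} = 0
g(6) = mex{1,2} = 0
g(7) = mex{0,2} = 1
g(8) = mex{0} = 1
g(9) = mex{0,1} = 2
So g(9) = 2.
Row C is a plain Nim row of size 18, so its Grundy value is 18.
The value of a disjunctive sum is the nim-sum of the parts.
Combined value = 1 XOR 2 XOR 18 = 17.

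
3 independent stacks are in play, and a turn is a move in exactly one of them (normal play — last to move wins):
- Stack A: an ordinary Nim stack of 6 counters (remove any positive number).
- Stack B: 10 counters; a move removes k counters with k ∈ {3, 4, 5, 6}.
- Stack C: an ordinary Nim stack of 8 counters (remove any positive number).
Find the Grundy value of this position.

14

Stack A is a plain Nim stack of size 6, so its Grundy value is 6.
Grundy values for stack B (subtraction set {3, 4, 5, 6}):
k:     0  1  2  3  4  5  6  7  8  9 10
g(k):  0  0  0  1  1  1  2  2  2  0  0
So g(10) = 0.
Stack C is a plain Nim stack of size 8, so its Grundy value is 8.
The value of a disjunctive sum is the nim-sum of the parts.
Combined value = 6 XOR 0 XOR 8 = 14.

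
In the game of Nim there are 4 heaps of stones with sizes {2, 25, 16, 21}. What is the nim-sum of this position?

Write each in binary and XOR column by column:
  00010  (2)
  11001  (25)
  10000  (16)
  10101  (21)
  -----
  11110  (30)

30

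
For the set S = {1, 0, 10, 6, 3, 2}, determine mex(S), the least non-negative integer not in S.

4

The values 0, 1, 2, 3 are all present; 4 is the first non-negative integer missing from the set.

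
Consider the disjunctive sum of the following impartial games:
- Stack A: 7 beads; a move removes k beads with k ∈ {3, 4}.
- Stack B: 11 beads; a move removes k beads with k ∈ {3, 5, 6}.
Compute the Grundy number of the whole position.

Build the Grundy sequence for stack A with g(k) = mex{g(k−s) : s ∈ {3, 4}, s ≤ k}:
g(0) = mex{} = 0
g(1) = mex{} = 0
g(2) = mex{} = 0
g(3) = mex{0} = 1
g(4) = mex{0} = 1
g(5) = mex{0} = 1
g(6) = mex{0,1} = 2
g(7) = mex{1} = 0
So g(7) = 0.
For stack B, compute g(0), g(1), … with moves {3, 5, 6}:
k:     0  1  2  3  4  5  6  7  8  9 10 11
g(k):  0  0  0  1  1  1  2  2  2  0  0  0
So g(11) = 0.
The value of a disjunctive sum is the nim-sum of the parts.
Combined value = 0 ⊕ 0 = 0.

0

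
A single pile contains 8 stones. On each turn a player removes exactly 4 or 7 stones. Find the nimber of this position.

2

Compute g(0), g(1), … for moves {4, 7}:
g(0) = mex{} = 0
g(1) = mex{} = 0
g(2) = mex{} = 0
g(3) = mex{} = 0
g(4) = mex{0} = 1
g(5) = mex{0} = 1
g(6) = mex{0} = 1
g(7) = mex{0} = 1
g(8) = mex{0,1} = 2
So g(8) = 2.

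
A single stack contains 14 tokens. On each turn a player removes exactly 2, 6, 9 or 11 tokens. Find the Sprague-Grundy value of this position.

3

Grundy values for subtraction set {2, 6, 9, 11}:
g(0) = mex{} = 0
g(1) = mex{} = 0
g(2) = mex{0} = 1
g(3) = mex{0} = 1
g(4) = mex{1} = 0
g(5) = mex{1} = 0
g(6) = mex{0} = 1
g(7) = mex{0} = 1
g(8) = mex{1} = 0
g(9) = mex{0,1} = 2
g(10) = mex{0} = 1
g(11) = mex{0,1,2} = 3
g(12) = mex{0,1} = 2
g(13) = mex{0,1,3} = 2
g(14) = mex{0,1,2} = 3
So g(14) = 3.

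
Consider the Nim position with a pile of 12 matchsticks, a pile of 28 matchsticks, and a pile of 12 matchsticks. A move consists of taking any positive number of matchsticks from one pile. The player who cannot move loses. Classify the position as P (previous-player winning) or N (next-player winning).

Nim-sum: 12 XOR 28 XOR 12 = 28.
The nim-sum is 28 ≠ 0, so this is an N-position: the player to move can win.

N-position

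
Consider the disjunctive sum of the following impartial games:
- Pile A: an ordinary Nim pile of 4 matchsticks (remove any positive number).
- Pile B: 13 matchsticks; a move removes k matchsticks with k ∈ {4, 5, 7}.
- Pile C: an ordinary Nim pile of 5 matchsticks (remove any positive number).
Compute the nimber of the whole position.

1

Pile A is a plain Nim pile of size 4, so its Grundy value is 4.
For pile B, compute g(0), g(1), … with moves {4, 5, 7}:
g(0) = mex{} = 0
g(1) = mex{} = 0
g(2) = mex{} = 0
g(3) = mex{} = 0
g(4) = mex{0} = 1
g(5) = mex{0} = 1
g(6) = mex{0} = 1
g(7) = mex{0} = 1
g(8) = mex{0,1} = 2
g(9) = mex{0,1} = 2
g(10) = mex{0,1} = 2
g(11) = mex{1} = 0
g(12) = mex{1,2} = 0
g(13) = mex{1,2} = 0
So g(13) = 0.
Pile C is a plain Nim pile of size 5, so its Grundy value is 5.
The value of a disjunctive sum is the nim-sum of the parts.
Combined value = 4 ⊕ 0 ⊕ 5 = 1.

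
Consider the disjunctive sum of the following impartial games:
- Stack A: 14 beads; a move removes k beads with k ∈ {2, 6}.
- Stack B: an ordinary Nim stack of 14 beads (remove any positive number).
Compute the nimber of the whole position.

Grundy values for stack A (subtraction set {2, 6}):
k:     0  1  2  3  4  5  6  7  8  9 10 11 12 13 14
g(k):  0  0  1  1  0  0  1  1  0  0  1  1  0  0  1
So g(14) = 1.
Stack B is a plain Nim stack of size 14, so its Grundy value is 14.
By the Sprague-Grundy theorem, the Grundy value of a sum of independent games is the XOR of the component values.
Combined value = 1 XOR 14 = 15.

15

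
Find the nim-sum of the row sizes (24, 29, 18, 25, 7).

9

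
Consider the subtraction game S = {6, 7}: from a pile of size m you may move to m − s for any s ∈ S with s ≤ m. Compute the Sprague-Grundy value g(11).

Build the Grundy sequence with g(k) = mex{g(k−s) : s ∈ {6, 7}, s ≤ k}:
g(0) = mex{} = 0
g(1) = mex{} = 0
g(2) = mex{} = 0
g(3) = mex{} = 0
g(4) = mex{} = 0
g(5) = mex{} = 0
g(6) = mex{0} = 1
g(7) = mex{0} = 1
g(8) = mex{0} = 1
g(9) = mex{0} = 1
g(10) = mex{0} = 1
g(11) = mex{0} = 1
So g(11) = 1.

1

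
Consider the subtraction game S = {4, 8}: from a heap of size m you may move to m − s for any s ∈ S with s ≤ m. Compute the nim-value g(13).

0

Build the Grundy sequence with g(k) = mex{g(k−s) : s ∈ {4, 8}, s ≤ k}:
k:     0  1  2  3  4  5  6  7  8  9 10 11 12 13
g(k):  0  0  0  0  1  1  1  1  2  2  2  2  0  0
So g(13) = 0.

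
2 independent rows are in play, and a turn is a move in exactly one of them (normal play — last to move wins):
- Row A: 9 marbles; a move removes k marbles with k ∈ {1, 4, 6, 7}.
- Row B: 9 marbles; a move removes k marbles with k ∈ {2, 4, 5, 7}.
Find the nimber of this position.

2

Grundy values for row A (subtraction set {1, 4, 6, 7}):
g(0) = mex{} = 0
g(1) = mex{0} = 1
g(2) = mex{1} = 0
g(3) = mex{0} = 1
g(4) = mex{0,1} = 2
g(5) = mex{1,2} = 0
g(6) = mex{0} = 1
g(7) = mex{0,1} = 2
g(8) = mex{0,1,2} = 3
g(9) = mex{0,1,3} = 2
So g(9) = 2.
Grundy values for row B (subtraction set {2, 4, 5, 7}):
k:     0  1  2  3  4  5  6  7  8  9
g(k):  0  0  1  1  2  2  3  3  4  0
So g(9) = 0.
By the Sprague-Grundy theorem, the Grundy value of a sum of independent games is the XOR of the component values.
Combined value = 2 XOR 0 = 2.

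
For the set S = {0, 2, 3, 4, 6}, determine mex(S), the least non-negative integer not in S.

1

0 is in the set but 1 is not, so the mex is 1.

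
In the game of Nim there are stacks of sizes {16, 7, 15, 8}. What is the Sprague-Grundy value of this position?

16

Compute the nim-sum pairwise:
16 ⊕ 7 = 23
23 ⊕ 15 = 24
24 ⊕ 8 = 16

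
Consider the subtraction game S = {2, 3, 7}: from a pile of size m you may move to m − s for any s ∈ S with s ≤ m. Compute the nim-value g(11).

Build the Grundy sequence with g(k) = mex{g(k−s) : s ∈ {2, 3, 7}, s ≤ k}:
k:     0  1  2  3  4  5  6  7  8  9 10 11
g(k):  0  0  1  1  2  0  0  1  1  2  0  0
So g(11) = 0.

0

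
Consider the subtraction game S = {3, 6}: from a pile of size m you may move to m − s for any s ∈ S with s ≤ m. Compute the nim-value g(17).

Build the Grundy sequence with g(k) = mex{g(k−s) : s ∈ {3, 6}, s ≤ k}:
k:     0  1  2  3  4  5  6  7  8  9 10 11 12 13 14 15 16 17
g(k):  0  0  0  1  1  1  2  2  2  0  0  0  1  1  1  2  2  2
So g(17) = 2.

2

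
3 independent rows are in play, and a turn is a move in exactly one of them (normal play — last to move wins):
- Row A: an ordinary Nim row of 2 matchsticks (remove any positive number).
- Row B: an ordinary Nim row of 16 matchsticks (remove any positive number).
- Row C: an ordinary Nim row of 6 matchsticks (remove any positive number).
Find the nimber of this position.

Row A is a plain Nim row of size 2, so its Grundy value is 2.
Row B is a plain Nim row of size 16, so its Grundy value is 16.
Row C is a plain Nim row of size 6, so its Grundy value is 6.
By the Sprague-Grundy theorem, the Grundy value of a sum of independent games is the XOR of the component values.
Combined value = 2 ⊕ 16 ⊕ 6 = 20.

20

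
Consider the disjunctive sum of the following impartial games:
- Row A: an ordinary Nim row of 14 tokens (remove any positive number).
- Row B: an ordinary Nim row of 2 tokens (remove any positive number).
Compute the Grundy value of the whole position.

12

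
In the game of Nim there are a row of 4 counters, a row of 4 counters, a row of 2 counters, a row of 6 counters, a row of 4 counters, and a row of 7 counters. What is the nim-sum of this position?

7

Compute the nim-sum pairwise:
4 XOR 4 = 0
0 XOR 2 = 2
2 XOR 6 = 4
4 XOR 4 = 0
0 XOR 7 = 7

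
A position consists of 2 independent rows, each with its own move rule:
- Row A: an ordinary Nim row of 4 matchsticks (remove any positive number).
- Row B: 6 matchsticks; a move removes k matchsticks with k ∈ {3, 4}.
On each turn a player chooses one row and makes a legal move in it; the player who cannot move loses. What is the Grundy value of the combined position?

Row A is a plain Nim row of size 4, so its Grundy value is 4.
Build the Grundy sequence for row B with g(k) = mex{g(k−s) : s ∈ {3, 4}, s ≤ k}:
g(0) = mex{} = 0
g(1) = mex{} = 0
g(2) = mex{} = 0
g(3) = mex{0} = 1
g(4) = mex{0} = 1
g(5) = mex{0} = 1
g(6) = mex{0,1} = 2
So g(6) = 2.
By the Sprague-Grundy theorem, the Grundy value of a sum of independent games is the XOR of the component values.
Combined value = 4 XOR 2 = 6.

6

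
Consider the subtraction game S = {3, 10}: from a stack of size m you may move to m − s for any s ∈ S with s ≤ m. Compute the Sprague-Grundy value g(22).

1

Compute g(0), g(1), … for moves {3, 10}:
k:     0  1  2  3  4  5  6  7  8  9 10 11 12 13 14 15 16 17 18 19 20 21 22
g(k):  0  0  0  1  1  1  0  0  0  1  1  1  2  0  0  0  1  1  1  0  0  0  1
So g(22) = 1.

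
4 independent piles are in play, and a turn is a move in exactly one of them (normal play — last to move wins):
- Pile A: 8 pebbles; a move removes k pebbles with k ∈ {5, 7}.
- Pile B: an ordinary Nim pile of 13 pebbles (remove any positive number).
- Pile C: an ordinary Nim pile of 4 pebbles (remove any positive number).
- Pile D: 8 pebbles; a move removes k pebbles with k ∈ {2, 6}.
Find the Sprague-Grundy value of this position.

For pile A, compute g(0), g(1), … with moves {5, 7}:
k:     0  1  2  3  4  5  6  7  8
g(k):  0  0  0  0  0  1  1  1  1
So g(8) = 1.
Pile B is a plain Nim pile of size 13, so its Grundy value is 13.
Pile C is a plain Nim pile of size 4, so its Grundy value is 4.
Build the Grundy sequence for pile D with g(k) = mex{g(k−s) : s ∈ {2, 6}, s ≤ k}:
g(0) = mex{} = 0
g(1) = mex{} = 0
g(2) = mex{0} = 1
g(3) = mex{0} = 1
g(4) = mex{1} = 0
g(5) = mex{1} = 0
g(6) = mex{0} = 1
g(7) = mex{0} = 1
g(8) = mex{1} = 0
So g(8) = 0.
By the Sprague-Grundy theorem, the Grundy value of a sum of independent games is the XOR of the component values.
Combined value = 1 XOR 13 XOR 4 XOR 0 = 8.

8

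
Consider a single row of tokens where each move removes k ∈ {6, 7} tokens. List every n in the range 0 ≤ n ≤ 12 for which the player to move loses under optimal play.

0, 1, 2, 3, 4, 5

Compute g(0), g(1), … for moves {6, 7}:
k:     0  1  2  3  4  5  6  7  8  9 10 11 12
g(k):  0  0  0  0  0  0  1  1  1  1  1  1  2
The P-positions (g = 0) in 0..12 are 0, 1, 2, 3, 4, 5.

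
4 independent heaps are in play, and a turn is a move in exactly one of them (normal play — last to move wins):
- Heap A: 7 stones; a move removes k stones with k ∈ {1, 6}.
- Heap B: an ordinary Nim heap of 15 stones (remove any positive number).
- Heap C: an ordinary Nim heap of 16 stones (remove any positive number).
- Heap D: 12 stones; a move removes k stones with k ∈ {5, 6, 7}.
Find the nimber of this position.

31

Grundy values for heap A (subtraction set {1, 6}):
k:     0  1  2  3  4  5  6  7
g(k):  0  1  0  1  0  1  2  0
So g(7) = 0.
Heap B is a plain Nim heap of size 15, so its Grundy value is 15.
Heap C is a plain Nim heap of size 16, so its Grundy value is 16.
For heap D, compute g(0), g(1), … with moves {5, 6, 7}:
g(0) = mex{} = 0
g(1) = mex{} = 0
g(2) = mex{} = 0
g(3) = mex{} = 0
g(4) = mex{} = 0
g(5) = mex{0} = 1
g(6) = mex{0} = 1
g(7) = mex{0} = 1
g(8) = mex{0} = 1
g(9) = mex{0} = 1
g(10) = mex{0,1} = 2
g(11) = mex{0,1} = 2
g(12) = mex{1} = 0
So g(12) = 0.
By the Sprague-Grundy theorem, the Grundy value of a sum of independent games is the XOR of the component values.
Combined value = 0 XOR 15 XOR 16 XOR 0 = 31.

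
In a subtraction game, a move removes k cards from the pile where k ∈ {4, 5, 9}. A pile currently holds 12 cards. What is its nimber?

3

Grundy values for subtraction set {4, 5, 9}:
k:     0  1  2  3  4  5  6  7  8  9 10 11 12
g(k):  0  0  0  0  1  1  1  1  2  2  2  2  3
So g(12) = 3.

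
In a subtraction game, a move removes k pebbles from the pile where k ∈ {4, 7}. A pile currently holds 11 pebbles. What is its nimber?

0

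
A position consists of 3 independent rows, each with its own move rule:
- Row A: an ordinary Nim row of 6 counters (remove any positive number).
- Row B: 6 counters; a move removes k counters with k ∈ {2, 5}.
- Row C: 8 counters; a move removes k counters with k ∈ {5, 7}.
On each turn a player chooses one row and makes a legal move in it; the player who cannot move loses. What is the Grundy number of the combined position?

Row A is a plain Nim row of size 6, so its Grundy value is 6.
Build the Grundy sequence for row B with g(k) = mex{g(k−s) : s ∈ {2, 5}, s ≤ k}:
g(0) = mex{} = 0
g(1) = mex{} = 0
g(2) = mex{0} = 1
g(3) = mex{0} = 1
g(4) = mex{1} = 0
g(5) = mex{0,1} = 2
g(6) = mex{0} = 1
So g(6) = 1.
Build the Grundy sequence for row C with g(k) = mex{g(k−s) : s ∈ {5, 7}, s ≤ k}:
g(0) = mex{} = 0
g(1) = mex{} = 0
g(2) = mex{} = 0
g(3) = mex{} = 0
g(4) = mex{} = 0
g(5) = mex{0} = 1
g(6) = mex{0} = 1
g(7) = mex{0} = 1
g(8) = mex{0} = 1
So g(8) = 1.
By the Sprague-Grundy theorem, the Grundy value of a sum of independent games is the XOR of the component values.
Combined value = 6 XOR 1 XOR 1 = 6.

6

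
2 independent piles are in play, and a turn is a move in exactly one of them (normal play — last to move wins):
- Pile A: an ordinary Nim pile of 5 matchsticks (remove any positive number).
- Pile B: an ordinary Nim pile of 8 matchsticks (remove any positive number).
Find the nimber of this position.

Pile A is a plain Nim pile of size 5, so its Grundy value is 5.
Pile B is a plain Nim pile of size 8, so its Grundy value is 8.
The value of a disjunctive sum is the nim-sum of the parts.
Combined value = 5 XOR 8 = 13.

13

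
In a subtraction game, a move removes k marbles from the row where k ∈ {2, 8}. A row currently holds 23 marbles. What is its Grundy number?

Grundy values for subtraction set {2, 8}:
k:     0  1  2  3  4  5  6  7  8  9 10 11 12 13 14 15 16 17 18 19 20 21 22 23
g(k):  0  0  1  1  0  0  1  1  2  2  0  0  1  1  0  0  1  1  2  2  0  0  1  1
So g(23) = 1.

1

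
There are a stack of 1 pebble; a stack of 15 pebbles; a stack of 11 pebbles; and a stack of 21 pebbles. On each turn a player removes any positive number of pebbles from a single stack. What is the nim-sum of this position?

16

Compute the nim-sum pairwise:
1 ^ 15 = 14
14 ^ 11 = 5
5 ^ 21 = 16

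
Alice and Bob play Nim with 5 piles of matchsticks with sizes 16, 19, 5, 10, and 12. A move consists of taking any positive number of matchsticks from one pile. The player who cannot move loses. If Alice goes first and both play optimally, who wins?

Bob wins

Nim-sum: 16 XOR 19 XOR 5 XOR 10 XOR 12 = 0.
The nim-sum is 0, so this is a P-position: the player to move is in a losing position under optimal play; Alice is about to move from it and so loses — Bob wins.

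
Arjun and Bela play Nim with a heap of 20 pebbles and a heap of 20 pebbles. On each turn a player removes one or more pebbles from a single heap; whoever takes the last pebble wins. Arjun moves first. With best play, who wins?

Bela wins

Compute the nim-sum pairwise:
20 ⊕ 20 = 0
The nim-sum is 0, so this is a P-position: the player to move is in a losing position under optimal play; Arjun is about to move from it and so loses — Bela wins.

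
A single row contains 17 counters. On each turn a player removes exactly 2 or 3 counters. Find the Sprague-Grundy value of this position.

1

Grundy values for subtraction set {2, 3}:
k:     0  1  2  3  4  5  6  7  8  9 10 11 12 13 14 15 16 17
g(k):  0  0  1  1  2  0  0  1  1  2  0  0  1  1  2  0  0  1
So g(17) = 1.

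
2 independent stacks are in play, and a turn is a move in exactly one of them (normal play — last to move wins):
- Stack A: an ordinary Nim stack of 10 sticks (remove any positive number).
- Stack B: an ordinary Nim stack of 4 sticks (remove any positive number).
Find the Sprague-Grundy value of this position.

14

Stack A is a plain Nim stack of size 10, so its Grundy value is 10.
Stack B is a plain Nim stack of size 4, so its Grundy value is 4.
The value of a disjunctive sum is the nim-sum of the parts.
Combined value = 10 XOR 4 = 14.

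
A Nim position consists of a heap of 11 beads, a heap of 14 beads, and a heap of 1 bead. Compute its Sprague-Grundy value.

In binary:
  1011  (11)
  1110  (14)
  0001  (1)
  ----
  0100  (4)

4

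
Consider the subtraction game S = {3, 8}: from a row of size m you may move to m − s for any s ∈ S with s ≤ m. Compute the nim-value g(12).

Build the Grundy sequence with g(k) = mex{g(k−s) : s ∈ {3, 8}, s ≤ k}:
g(0) = mex{} = 0
g(1) = mex{} = 0
g(2) = mex{} = 0
g(3) = mex{0} = 1
g(4) = mex{0} = 1
g(5) = mex{0} = 1
g(6) = mex{1} = 0
g(7) = mex{1} = 0
g(8) = mex{0,1} = 2
g(9) = mex{0} = 1
g(10) = mex{0} = 1
g(11) = mex{1,2} = 0
g(12) = mex{1} = 0
So g(12) = 0.

0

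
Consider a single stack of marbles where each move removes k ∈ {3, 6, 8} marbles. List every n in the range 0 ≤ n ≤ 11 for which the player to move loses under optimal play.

0, 1, 2, 11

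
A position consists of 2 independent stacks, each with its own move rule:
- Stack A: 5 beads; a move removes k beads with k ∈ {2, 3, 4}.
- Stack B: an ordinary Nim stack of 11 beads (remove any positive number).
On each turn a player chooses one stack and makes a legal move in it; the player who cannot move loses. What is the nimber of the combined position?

Build the Grundy sequence for stack A with g(k) = mex{g(k−s) : s ∈ {2, 3, 4}, s ≤ k}:
g(0) = mex{} = 0
g(1) = mex{} = 0
g(2) = mex{0} = 1
g(3) = mex{0} = 1
g(4) = mex{0,1} = 2
g(5) = mex{0,1} = 2
So g(5) = 2.
Stack B is a plain Nim stack of size 11, so its Grundy value is 11.
The value of a disjunctive sum is the nim-sum of the parts.
Combined value = 2 XOR 11 = 9.

9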